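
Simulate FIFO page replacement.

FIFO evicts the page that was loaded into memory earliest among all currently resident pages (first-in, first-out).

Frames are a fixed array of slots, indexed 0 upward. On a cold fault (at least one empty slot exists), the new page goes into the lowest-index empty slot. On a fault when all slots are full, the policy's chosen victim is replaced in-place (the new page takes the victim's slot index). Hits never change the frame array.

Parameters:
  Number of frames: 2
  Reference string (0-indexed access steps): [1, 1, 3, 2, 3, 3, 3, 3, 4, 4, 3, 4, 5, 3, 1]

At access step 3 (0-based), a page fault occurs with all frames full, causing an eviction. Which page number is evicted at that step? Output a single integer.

Step 0: ref 1 -> FAULT, frames=[1,-]
Step 1: ref 1 -> HIT, frames=[1,-]
Step 2: ref 3 -> FAULT, frames=[1,3]
Step 3: ref 2 -> FAULT, evict 1, frames=[2,3]
At step 3: evicted page 1

Answer: 1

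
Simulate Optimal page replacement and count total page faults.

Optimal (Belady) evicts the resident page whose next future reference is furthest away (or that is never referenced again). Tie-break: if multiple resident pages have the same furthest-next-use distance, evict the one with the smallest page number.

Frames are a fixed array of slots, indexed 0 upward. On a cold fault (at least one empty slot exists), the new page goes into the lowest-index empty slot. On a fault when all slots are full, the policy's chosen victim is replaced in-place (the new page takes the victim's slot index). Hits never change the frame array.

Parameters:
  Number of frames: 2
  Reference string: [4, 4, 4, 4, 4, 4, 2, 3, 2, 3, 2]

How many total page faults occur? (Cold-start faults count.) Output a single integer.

Answer: 3

Derivation:
Step 0: ref 4 → FAULT, frames=[4,-]
Step 1: ref 4 → HIT, frames=[4,-]
Step 2: ref 4 → HIT, frames=[4,-]
Step 3: ref 4 → HIT, frames=[4,-]
Step 4: ref 4 → HIT, frames=[4,-]
Step 5: ref 4 → HIT, frames=[4,-]
Step 6: ref 2 → FAULT, frames=[4,2]
Step 7: ref 3 → FAULT (evict 4), frames=[3,2]
Step 8: ref 2 → HIT, frames=[3,2]
Step 9: ref 3 → HIT, frames=[3,2]
Step 10: ref 2 → HIT, frames=[3,2]
Total faults: 3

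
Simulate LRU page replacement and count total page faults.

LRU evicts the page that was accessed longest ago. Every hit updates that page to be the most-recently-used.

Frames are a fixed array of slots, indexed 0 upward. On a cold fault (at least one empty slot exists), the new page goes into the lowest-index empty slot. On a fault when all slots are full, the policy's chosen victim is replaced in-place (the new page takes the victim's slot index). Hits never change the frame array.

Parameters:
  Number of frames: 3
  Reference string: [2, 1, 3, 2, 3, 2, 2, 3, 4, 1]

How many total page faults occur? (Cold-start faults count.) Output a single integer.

Step 0: ref 2 → FAULT, frames=[2,-,-]
Step 1: ref 1 → FAULT, frames=[2,1,-]
Step 2: ref 3 → FAULT, frames=[2,1,3]
Step 3: ref 2 → HIT, frames=[2,1,3]
Step 4: ref 3 → HIT, frames=[2,1,3]
Step 5: ref 2 → HIT, frames=[2,1,3]
Step 6: ref 2 → HIT, frames=[2,1,3]
Step 7: ref 3 → HIT, frames=[2,1,3]
Step 8: ref 4 → FAULT (evict 1), frames=[2,4,3]
Step 9: ref 1 → FAULT (evict 2), frames=[1,4,3]
Total faults: 5

Answer: 5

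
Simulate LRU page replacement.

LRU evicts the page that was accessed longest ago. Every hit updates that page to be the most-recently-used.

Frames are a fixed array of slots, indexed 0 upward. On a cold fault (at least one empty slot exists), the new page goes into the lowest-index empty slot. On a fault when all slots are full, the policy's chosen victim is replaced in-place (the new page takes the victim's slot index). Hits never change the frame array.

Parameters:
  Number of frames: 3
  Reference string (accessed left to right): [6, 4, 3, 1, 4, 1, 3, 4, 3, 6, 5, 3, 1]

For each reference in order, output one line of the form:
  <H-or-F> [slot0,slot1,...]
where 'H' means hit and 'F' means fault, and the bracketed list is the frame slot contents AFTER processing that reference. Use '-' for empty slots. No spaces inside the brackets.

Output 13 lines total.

F [6,-,-]
F [6,4,-]
F [6,4,3]
F [1,4,3]
H [1,4,3]
H [1,4,3]
H [1,4,3]
H [1,4,3]
H [1,4,3]
F [6,4,3]
F [6,5,3]
H [6,5,3]
F [1,5,3]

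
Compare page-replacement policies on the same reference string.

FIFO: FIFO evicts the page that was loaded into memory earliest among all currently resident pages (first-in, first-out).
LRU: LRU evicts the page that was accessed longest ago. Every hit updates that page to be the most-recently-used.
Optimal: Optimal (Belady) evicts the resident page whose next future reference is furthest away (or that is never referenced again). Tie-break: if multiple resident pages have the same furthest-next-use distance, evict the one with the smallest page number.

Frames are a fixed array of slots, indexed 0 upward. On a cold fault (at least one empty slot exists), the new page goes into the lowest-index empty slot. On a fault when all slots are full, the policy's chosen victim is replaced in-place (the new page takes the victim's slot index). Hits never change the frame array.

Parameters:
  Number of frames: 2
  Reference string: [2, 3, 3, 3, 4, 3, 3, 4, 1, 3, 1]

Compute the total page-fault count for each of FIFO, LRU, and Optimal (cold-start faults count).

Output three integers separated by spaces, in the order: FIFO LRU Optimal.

Answer: 5 5 4

Derivation:
--- FIFO ---
  step 0: ref 2 -> FAULT, frames=[2,-] (faults so far: 1)
  step 1: ref 3 -> FAULT, frames=[2,3] (faults so far: 2)
  step 2: ref 3 -> HIT, frames=[2,3] (faults so far: 2)
  step 3: ref 3 -> HIT, frames=[2,3] (faults so far: 2)
  step 4: ref 4 -> FAULT, evict 2, frames=[4,3] (faults so far: 3)
  step 5: ref 3 -> HIT, frames=[4,3] (faults so far: 3)
  step 6: ref 3 -> HIT, frames=[4,3] (faults so far: 3)
  step 7: ref 4 -> HIT, frames=[4,3] (faults so far: 3)
  step 8: ref 1 -> FAULT, evict 3, frames=[4,1] (faults so far: 4)
  step 9: ref 3 -> FAULT, evict 4, frames=[3,1] (faults so far: 5)
  step 10: ref 1 -> HIT, frames=[3,1] (faults so far: 5)
  FIFO total faults: 5
--- LRU ---
  step 0: ref 2 -> FAULT, frames=[2,-] (faults so far: 1)
  step 1: ref 3 -> FAULT, frames=[2,3] (faults so far: 2)
  step 2: ref 3 -> HIT, frames=[2,3] (faults so far: 2)
  step 3: ref 3 -> HIT, frames=[2,3] (faults so far: 2)
  step 4: ref 4 -> FAULT, evict 2, frames=[4,3] (faults so far: 3)
  step 5: ref 3 -> HIT, frames=[4,3] (faults so far: 3)
  step 6: ref 3 -> HIT, frames=[4,3] (faults so far: 3)
  step 7: ref 4 -> HIT, frames=[4,3] (faults so far: 3)
  step 8: ref 1 -> FAULT, evict 3, frames=[4,1] (faults so far: 4)
  step 9: ref 3 -> FAULT, evict 4, frames=[3,1] (faults so far: 5)
  step 10: ref 1 -> HIT, frames=[3,1] (faults so far: 5)
  LRU total faults: 5
--- Optimal ---
  step 0: ref 2 -> FAULT, frames=[2,-] (faults so far: 1)
  step 1: ref 3 -> FAULT, frames=[2,3] (faults so far: 2)
  step 2: ref 3 -> HIT, frames=[2,3] (faults so far: 2)
  step 3: ref 3 -> HIT, frames=[2,3] (faults so far: 2)
  step 4: ref 4 -> FAULT, evict 2, frames=[4,3] (faults so far: 3)
  step 5: ref 3 -> HIT, frames=[4,3] (faults so far: 3)
  step 6: ref 3 -> HIT, frames=[4,3] (faults so far: 3)
  step 7: ref 4 -> HIT, frames=[4,3] (faults so far: 3)
  step 8: ref 1 -> FAULT, evict 4, frames=[1,3] (faults so far: 4)
  step 9: ref 3 -> HIT, frames=[1,3] (faults so far: 4)
  step 10: ref 1 -> HIT, frames=[1,3] (faults so far: 4)
  Optimal total faults: 4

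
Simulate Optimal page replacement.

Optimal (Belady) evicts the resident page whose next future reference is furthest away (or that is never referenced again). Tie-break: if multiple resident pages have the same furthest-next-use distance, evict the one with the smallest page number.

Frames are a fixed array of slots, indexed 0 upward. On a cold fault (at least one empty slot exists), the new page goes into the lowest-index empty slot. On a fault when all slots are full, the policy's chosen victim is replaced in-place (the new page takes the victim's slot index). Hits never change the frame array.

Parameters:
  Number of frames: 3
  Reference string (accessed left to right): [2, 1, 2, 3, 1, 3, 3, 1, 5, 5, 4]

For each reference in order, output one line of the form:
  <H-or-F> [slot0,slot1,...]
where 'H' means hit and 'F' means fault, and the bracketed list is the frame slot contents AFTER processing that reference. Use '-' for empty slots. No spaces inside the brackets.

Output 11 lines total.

F [2,-,-]
F [2,1,-]
H [2,1,-]
F [2,1,3]
H [2,1,3]
H [2,1,3]
H [2,1,3]
H [2,1,3]
F [2,5,3]
H [2,5,3]
F [4,5,3]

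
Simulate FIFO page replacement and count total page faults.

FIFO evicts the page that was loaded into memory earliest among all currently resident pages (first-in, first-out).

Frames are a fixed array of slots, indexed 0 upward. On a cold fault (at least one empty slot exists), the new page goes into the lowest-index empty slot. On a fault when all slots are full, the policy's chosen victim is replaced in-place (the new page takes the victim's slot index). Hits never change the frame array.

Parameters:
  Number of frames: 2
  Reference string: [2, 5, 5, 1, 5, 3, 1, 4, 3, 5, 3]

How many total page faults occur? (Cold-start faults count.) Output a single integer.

Answer: 7

Derivation:
Step 0: ref 2 → FAULT, frames=[2,-]
Step 1: ref 5 → FAULT, frames=[2,5]
Step 2: ref 5 → HIT, frames=[2,5]
Step 3: ref 1 → FAULT (evict 2), frames=[1,5]
Step 4: ref 5 → HIT, frames=[1,5]
Step 5: ref 3 → FAULT (evict 5), frames=[1,3]
Step 6: ref 1 → HIT, frames=[1,3]
Step 7: ref 4 → FAULT (evict 1), frames=[4,3]
Step 8: ref 3 → HIT, frames=[4,3]
Step 9: ref 5 → FAULT (evict 3), frames=[4,5]
Step 10: ref 3 → FAULT (evict 4), frames=[3,5]
Total faults: 7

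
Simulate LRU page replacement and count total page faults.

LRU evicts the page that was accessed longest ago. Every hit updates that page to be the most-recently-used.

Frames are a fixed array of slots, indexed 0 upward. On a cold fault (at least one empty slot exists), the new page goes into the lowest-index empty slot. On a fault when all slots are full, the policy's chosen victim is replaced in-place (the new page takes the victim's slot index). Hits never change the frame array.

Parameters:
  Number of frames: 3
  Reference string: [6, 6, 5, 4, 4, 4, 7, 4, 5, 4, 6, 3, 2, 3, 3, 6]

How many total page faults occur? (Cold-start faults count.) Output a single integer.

Answer: 7

Derivation:
Step 0: ref 6 → FAULT, frames=[6,-,-]
Step 1: ref 6 → HIT, frames=[6,-,-]
Step 2: ref 5 → FAULT, frames=[6,5,-]
Step 3: ref 4 → FAULT, frames=[6,5,4]
Step 4: ref 4 → HIT, frames=[6,5,4]
Step 5: ref 4 → HIT, frames=[6,5,4]
Step 6: ref 7 → FAULT (evict 6), frames=[7,5,4]
Step 7: ref 4 → HIT, frames=[7,5,4]
Step 8: ref 5 → HIT, frames=[7,5,4]
Step 9: ref 4 → HIT, frames=[7,5,4]
Step 10: ref 6 → FAULT (evict 7), frames=[6,5,4]
Step 11: ref 3 → FAULT (evict 5), frames=[6,3,4]
Step 12: ref 2 → FAULT (evict 4), frames=[6,3,2]
Step 13: ref 3 → HIT, frames=[6,3,2]
Step 14: ref 3 → HIT, frames=[6,3,2]
Step 15: ref 6 → HIT, frames=[6,3,2]
Total faults: 7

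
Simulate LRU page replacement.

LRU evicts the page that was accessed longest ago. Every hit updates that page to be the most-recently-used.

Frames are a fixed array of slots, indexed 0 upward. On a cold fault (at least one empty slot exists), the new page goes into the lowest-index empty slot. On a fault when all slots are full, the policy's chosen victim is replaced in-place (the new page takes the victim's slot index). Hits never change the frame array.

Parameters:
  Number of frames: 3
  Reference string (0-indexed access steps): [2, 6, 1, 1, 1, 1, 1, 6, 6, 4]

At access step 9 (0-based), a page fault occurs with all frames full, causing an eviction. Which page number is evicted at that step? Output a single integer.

Step 0: ref 2 -> FAULT, frames=[2,-,-]
Step 1: ref 6 -> FAULT, frames=[2,6,-]
Step 2: ref 1 -> FAULT, frames=[2,6,1]
Step 3: ref 1 -> HIT, frames=[2,6,1]
Step 4: ref 1 -> HIT, frames=[2,6,1]
Step 5: ref 1 -> HIT, frames=[2,6,1]
Step 6: ref 1 -> HIT, frames=[2,6,1]
Step 7: ref 6 -> HIT, frames=[2,6,1]
Step 8: ref 6 -> HIT, frames=[2,6,1]
Step 9: ref 4 -> FAULT, evict 2, frames=[4,6,1]
At step 9: evicted page 2

Answer: 2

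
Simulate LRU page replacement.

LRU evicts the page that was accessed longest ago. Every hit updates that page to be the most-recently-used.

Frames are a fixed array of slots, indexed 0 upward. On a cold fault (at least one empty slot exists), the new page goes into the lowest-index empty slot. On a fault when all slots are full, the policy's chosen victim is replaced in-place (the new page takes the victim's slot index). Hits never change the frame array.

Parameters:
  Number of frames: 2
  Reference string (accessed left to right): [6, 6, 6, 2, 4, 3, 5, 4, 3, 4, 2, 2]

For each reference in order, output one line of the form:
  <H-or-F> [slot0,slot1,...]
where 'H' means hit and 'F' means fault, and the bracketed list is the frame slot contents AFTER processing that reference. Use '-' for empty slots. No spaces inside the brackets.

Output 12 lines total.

F [6,-]
H [6,-]
H [6,-]
F [6,2]
F [4,2]
F [4,3]
F [5,3]
F [5,4]
F [3,4]
H [3,4]
F [2,4]
H [2,4]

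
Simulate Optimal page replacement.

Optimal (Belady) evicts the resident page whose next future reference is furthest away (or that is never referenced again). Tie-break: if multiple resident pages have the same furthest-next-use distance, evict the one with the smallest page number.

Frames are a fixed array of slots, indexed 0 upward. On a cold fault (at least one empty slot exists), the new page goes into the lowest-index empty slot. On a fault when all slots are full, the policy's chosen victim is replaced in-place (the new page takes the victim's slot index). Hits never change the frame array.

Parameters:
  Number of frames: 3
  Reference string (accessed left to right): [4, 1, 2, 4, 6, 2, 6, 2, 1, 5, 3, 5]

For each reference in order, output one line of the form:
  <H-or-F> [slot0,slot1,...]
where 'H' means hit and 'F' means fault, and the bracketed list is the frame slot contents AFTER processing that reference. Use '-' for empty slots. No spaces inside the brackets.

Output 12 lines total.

F [4,-,-]
F [4,1,-]
F [4,1,2]
H [4,1,2]
F [6,1,2]
H [6,1,2]
H [6,1,2]
H [6,1,2]
H [6,1,2]
F [6,5,2]
F [6,5,3]
H [6,5,3]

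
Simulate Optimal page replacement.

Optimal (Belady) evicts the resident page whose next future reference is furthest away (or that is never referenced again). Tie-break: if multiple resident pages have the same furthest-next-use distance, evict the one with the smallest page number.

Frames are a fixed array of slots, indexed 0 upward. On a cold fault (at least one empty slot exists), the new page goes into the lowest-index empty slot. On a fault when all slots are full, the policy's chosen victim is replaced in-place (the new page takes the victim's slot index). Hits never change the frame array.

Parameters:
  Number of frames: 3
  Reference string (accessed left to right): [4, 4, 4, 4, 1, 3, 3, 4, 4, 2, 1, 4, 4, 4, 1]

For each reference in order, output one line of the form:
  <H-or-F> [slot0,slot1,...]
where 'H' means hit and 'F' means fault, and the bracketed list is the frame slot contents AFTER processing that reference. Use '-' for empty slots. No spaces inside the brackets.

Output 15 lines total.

F [4,-,-]
H [4,-,-]
H [4,-,-]
H [4,-,-]
F [4,1,-]
F [4,1,3]
H [4,1,3]
H [4,1,3]
H [4,1,3]
F [4,1,2]
H [4,1,2]
H [4,1,2]
H [4,1,2]
H [4,1,2]
H [4,1,2]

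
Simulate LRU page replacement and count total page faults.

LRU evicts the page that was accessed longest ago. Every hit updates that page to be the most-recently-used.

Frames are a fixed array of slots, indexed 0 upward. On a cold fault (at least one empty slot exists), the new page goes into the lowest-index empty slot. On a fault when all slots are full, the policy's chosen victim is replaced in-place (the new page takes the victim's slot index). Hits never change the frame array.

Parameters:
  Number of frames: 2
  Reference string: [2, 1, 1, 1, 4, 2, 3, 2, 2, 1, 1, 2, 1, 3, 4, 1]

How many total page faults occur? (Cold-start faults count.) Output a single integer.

Step 0: ref 2 → FAULT, frames=[2,-]
Step 1: ref 1 → FAULT, frames=[2,1]
Step 2: ref 1 → HIT, frames=[2,1]
Step 3: ref 1 → HIT, frames=[2,1]
Step 4: ref 4 → FAULT (evict 2), frames=[4,1]
Step 5: ref 2 → FAULT (evict 1), frames=[4,2]
Step 6: ref 3 → FAULT (evict 4), frames=[3,2]
Step 7: ref 2 → HIT, frames=[3,2]
Step 8: ref 2 → HIT, frames=[3,2]
Step 9: ref 1 → FAULT (evict 3), frames=[1,2]
Step 10: ref 1 → HIT, frames=[1,2]
Step 11: ref 2 → HIT, frames=[1,2]
Step 12: ref 1 → HIT, frames=[1,2]
Step 13: ref 3 → FAULT (evict 2), frames=[1,3]
Step 14: ref 4 → FAULT (evict 1), frames=[4,3]
Step 15: ref 1 → FAULT (evict 3), frames=[4,1]
Total faults: 9

Answer: 9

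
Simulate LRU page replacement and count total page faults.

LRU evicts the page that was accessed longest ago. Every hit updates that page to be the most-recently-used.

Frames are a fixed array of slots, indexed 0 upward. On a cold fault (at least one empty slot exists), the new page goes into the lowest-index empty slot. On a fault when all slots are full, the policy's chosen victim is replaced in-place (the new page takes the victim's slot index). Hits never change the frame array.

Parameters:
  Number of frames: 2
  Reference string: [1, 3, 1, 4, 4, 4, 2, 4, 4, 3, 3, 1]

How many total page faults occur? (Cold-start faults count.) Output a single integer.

Step 0: ref 1 → FAULT, frames=[1,-]
Step 1: ref 3 → FAULT, frames=[1,3]
Step 2: ref 1 → HIT, frames=[1,3]
Step 3: ref 4 → FAULT (evict 3), frames=[1,4]
Step 4: ref 4 → HIT, frames=[1,4]
Step 5: ref 4 → HIT, frames=[1,4]
Step 6: ref 2 → FAULT (evict 1), frames=[2,4]
Step 7: ref 4 → HIT, frames=[2,4]
Step 8: ref 4 → HIT, frames=[2,4]
Step 9: ref 3 → FAULT (evict 2), frames=[3,4]
Step 10: ref 3 → HIT, frames=[3,4]
Step 11: ref 1 → FAULT (evict 4), frames=[3,1]
Total faults: 6

Answer: 6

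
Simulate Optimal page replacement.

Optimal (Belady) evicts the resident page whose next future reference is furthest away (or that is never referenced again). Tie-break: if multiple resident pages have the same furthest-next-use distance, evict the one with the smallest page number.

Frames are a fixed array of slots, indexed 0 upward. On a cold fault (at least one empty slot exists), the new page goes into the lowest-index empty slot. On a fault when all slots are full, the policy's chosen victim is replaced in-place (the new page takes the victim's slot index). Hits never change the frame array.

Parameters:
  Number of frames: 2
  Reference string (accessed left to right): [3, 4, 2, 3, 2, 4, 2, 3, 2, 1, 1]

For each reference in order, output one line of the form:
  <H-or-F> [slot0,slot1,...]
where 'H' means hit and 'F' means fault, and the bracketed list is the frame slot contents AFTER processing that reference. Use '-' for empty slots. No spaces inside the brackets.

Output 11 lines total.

F [3,-]
F [3,4]
F [3,2]
H [3,2]
H [3,2]
F [4,2]
H [4,2]
F [3,2]
H [3,2]
F [3,1]
H [3,1]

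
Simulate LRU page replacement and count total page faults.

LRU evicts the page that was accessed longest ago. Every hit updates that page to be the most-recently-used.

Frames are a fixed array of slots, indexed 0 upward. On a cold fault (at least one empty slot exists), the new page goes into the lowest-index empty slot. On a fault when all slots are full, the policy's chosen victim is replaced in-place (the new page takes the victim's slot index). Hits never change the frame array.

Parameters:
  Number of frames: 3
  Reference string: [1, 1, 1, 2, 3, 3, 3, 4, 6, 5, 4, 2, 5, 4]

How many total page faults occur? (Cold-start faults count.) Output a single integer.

Step 0: ref 1 → FAULT, frames=[1,-,-]
Step 1: ref 1 → HIT, frames=[1,-,-]
Step 2: ref 1 → HIT, frames=[1,-,-]
Step 3: ref 2 → FAULT, frames=[1,2,-]
Step 4: ref 3 → FAULT, frames=[1,2,3]
Step 5: ref 3 → HIT, frames=[1,2,3]
Step 6: ref 3 → HIT, frames=[1,2,3]
Step 7: ref 4 → FAULT (evict 1), frames=[4,2,3]
Step 8: ref 6 → FAULT (evict 2), frames=[4,6,3]
Step 9: ref 5 → FAULT (evict 3), frames=[4,6,5]
Step 10: ref 4 → HIT, frames=[4,6,5]
Step 11: ref 2 → FAULT (evict 6), frames=[4,2,5]
Step 12: ref 5 → HIT, frames=[4,2,5]
Step 13: ref 4 → HIT, frames=[4,2,5]
Total faults: 7

Answer: 7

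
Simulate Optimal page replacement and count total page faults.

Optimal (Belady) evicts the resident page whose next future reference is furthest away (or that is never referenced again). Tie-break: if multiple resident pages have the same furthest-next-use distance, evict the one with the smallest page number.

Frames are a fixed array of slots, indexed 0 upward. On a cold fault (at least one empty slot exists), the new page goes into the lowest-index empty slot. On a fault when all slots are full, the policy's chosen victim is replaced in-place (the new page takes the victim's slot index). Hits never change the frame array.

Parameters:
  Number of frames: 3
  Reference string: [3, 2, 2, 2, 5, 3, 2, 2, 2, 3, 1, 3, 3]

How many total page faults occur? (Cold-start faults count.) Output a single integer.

Step 0: ref 3 → FAULT, frames=[3,-,-]
Step 1: ref 2 → FAULT, frames=[3,2,-]
Step 2: ref 2 → HIT, frames=[3,2,-]
Step 3: ref 2 → HIT, frames=[3,2,-]
Step 4: ref 5 → FAULT, frames=[3,2,5]
Step 5: ref 3 → HIT, frames=[3,2,5]
Step 6: ref 2 → HIT, frames=[3,2,5]
Step 7: ref 2 → HIT, frames=[3,2,5]
Step 8: ref 2 → HIT, frames=[3,2,5]
Step 9: ref 3 → HIT, frames=[3,2,5]
Step 10: ref 1 → FAULT (evict 2), frames=[3,1,5]
Step 11: ref 3 → HIT, frames=[3,1,5]
Step 12: ref 3 → HIT, frames=[3,1,5]
Total faults: 4

Answer: 4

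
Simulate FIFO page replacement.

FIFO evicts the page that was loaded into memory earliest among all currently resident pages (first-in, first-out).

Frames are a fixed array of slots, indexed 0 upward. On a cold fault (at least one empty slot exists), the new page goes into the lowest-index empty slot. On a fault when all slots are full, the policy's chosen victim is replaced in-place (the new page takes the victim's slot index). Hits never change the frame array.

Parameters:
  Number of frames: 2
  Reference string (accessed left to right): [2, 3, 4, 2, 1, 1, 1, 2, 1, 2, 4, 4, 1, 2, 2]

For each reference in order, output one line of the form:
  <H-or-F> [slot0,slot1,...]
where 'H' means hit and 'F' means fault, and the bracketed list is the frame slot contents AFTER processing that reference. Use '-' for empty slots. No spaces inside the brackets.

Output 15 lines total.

F [2,-]
F [2,3]
F [4,3]
F [4,2]
F [1,2]
H [1,2]
H [1,2]
H [1,2]
H [1,2]
H [1,2]
F [1,4]
H [1,4]
H [1,4]
F [2,4]
H [2,4]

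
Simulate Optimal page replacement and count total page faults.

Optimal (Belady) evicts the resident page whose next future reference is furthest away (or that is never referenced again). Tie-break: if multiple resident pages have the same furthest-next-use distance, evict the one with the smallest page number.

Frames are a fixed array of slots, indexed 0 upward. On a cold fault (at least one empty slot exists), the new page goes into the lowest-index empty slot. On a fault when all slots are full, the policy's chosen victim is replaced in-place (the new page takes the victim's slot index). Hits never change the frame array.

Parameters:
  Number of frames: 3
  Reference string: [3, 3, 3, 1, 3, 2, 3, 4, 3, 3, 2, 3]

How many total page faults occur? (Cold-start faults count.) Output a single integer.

Answer: 4

Derivation:
Step 0: ref 3 → FAULT, frames=[3,-,-]
Step 1: ref 3 → HIT, frames=[3,-,-]
Step 2: ref 3 → HIT, frames=[3,-,-]
Step 3: ref 1 → FAULT, frames=[3,1,-]
Step 4: ref 3 → HIT, frames=[3,1,-]
Step 5: ref 2 → FAULT, frames=[3,1,2]
Step 6: ref 3 → HIT, frames=[3,1,2]
Step 7: ref 4 → FAULT (evict 1), frames=[3,4,2]
Step 8: ref 3 → HIT, frames=[3,4,2]
Step 9: ref 3 → HIT, frames=[3,4,2]
Step 10: ref 2 → HIT, frames=[3,4,2]
Step 11: ref 3 → HIT, frames=[3,4,2]
Total faults: 4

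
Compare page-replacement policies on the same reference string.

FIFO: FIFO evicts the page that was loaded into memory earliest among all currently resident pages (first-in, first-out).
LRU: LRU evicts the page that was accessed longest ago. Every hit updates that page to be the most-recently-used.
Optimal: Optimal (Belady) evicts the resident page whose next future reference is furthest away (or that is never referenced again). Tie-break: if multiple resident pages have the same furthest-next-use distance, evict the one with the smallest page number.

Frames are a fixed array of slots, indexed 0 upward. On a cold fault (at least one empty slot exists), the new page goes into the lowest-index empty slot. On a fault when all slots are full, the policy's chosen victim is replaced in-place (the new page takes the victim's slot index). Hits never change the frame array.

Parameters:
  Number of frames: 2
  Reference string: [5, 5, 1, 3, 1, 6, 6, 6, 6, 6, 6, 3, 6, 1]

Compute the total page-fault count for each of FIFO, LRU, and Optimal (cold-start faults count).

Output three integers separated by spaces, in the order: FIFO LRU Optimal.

--- FIFO ---
  step 0: ref 5 -> FAULT, frames=[5,-] (faults so far: 1)
  step 1: ref 5 -> HIT, frames=[5,-] (faults so far: 1)
  step 2: ref 1 -> FAULT, frames=[5,1] (faults so far: 2)
  step 3: ref 3 -> FAULT, evict 5, frames=[3,1] (faults so far: 3)
  step 4: ref 1 -> HIT, frames=[3,1] (faults so far: 3)
  step 5: ref 6 -> FAULT, evict 1, frames=[3,6] (faults so far: 4)
  step 6: ref 6 -> HIT, frames=[3,6] (faults so far: 4)
  step 7: ref 6 -> HIT, frames=[3,6] (faults so far: 4)
  step 8: ref 6 -> HIT, frames=[3,6] (faults so far: 4)
  step 9: ref 6 -> HIT, frames=[3,6] (faults so far: 4)
  step 10: ref 6 -> HIT, frames=[3,6] (faults so far: 4)
  step 11: ref 3 -> HIT, frames=[3,6] (faults so far: 4)
  step 12: ref 6 -> HIT, frames=[3,6] (faults so far: 4)
  step 13: ref 1 -> FAULT, evict 3, frames=[1,6] (faults so far: 5)
  FIFO total faults: 5
--- LRU ---
  step 0: ref 5 -> FAULT, frames=[5,-] (faults so far: 1)
  step 1: ref 5 -> HIT, frames=[5,-] (faults so far: 1)
  step 2: ref 1 -> FAULT, frames=[5,1] (faults so far: 2)
  step 3: ref 3 -> FAULT, evict 5, frames=[3,1] (faults so far: 3)
  step 4: ref 1 -> HIT, frames=[3,1] (faults so far: 3)
  step 5: ref 6 -> FAULT, evict 3, frames=[6,1] (faults so far: 4)
  step 6: ref 6 -> HIT, frames=[6,1] (faults so far: 4)
  step 7: ref 6 -> HIT, frames=[6,1] (faults so far: 4)
  step 8: ref 6 -> HIT, frames=[6,1] (faults so far: 4)
  step 9: ref 6 -> HIT, frames=[6,1] (faults so far: 4)
  step 10: ref 6 -> HIT, frames=[6,1] (faults so far: 4)
  step 11: ref 3 -> FAULT, evict 1, frames=[6,3] (faults so far: 5)
  step 12: ref 6 -> HIT, frames=[6,3] (faults so far: 5)
  step 13: ref 1 -> FAULT, evict 3, frames=[6,1] (faults so far: 6)
  LRU total faults: 6
--- Optimal ---
  step 0: ref 5 -> FAULT, frames=[5,-] (faults so far: 1)
  step 1: ref 5 -> HIT, frames=[5,-] (faults so far: 1)
  step 2: ref 1 -> FAULT, frames=[5,1] (faults so far: 2)
  step 3: ref 3 -> FAULT, evict 5, frames=[3,1] (faults so far: 3)
  step 4: ref 1 -> HIT, frames=[3,1] (faults so far: 3)
  step 5: ref 6 -> FAULT, evict 1, frames=[3,6] (faults so far: 4)
  step 6: ref 6 -> HIT, frames=[3,6] (faults so far: 4)
  step 7: ref 6 -> HIT, frames=[3,6] (faults so far: 4)
  step 8: ref 6 -> HIT, frames=[3,6] (faults so far: 4)
  step 9: ref 6 -> HIT, frames=[3,6] (faults so far: 4)
  step 10: ref 6 -> HIT, frames=[3,6] (faults so far: 4)
  step 11: ref 3 -> HIT, frames=[3,6] (faults so far: 4)
  step 12: ref 6 -> HIT, frames=[3,6] (faults so far: 4)
  step 13: ref 1 -> FAULT, evict 3, frames=[1,6] (faults so far: 5)
  Optimal total faults: 5

Answer: 5 6 5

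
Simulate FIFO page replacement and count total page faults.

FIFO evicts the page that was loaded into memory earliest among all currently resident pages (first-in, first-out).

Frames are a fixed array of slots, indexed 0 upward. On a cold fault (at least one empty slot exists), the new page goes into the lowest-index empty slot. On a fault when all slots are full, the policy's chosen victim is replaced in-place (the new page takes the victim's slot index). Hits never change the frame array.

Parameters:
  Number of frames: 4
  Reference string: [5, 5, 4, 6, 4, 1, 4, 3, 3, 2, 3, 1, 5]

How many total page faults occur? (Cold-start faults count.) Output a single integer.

Step 0: ref 5 → FAULT, frames=[5,-,-,-]
Step 1: ref 5 → HIT, frames=[5,-,-,-]
Step 2: ref 4 → FAULT, frames=[5,4,-,-]
Step 3: ref 6 → FAULT, frames=[5,4,6,-]
Step 4: ref 4 → HIT, frames=[5,4,6,-]
Step 5: ref 1 → FAULT, frames=[5,4,6,1]
Step 6: ref 4 → HIT, frames=[5,4,6,1]
Step 7: ref 3 → FAULT (evict 5), frames=[3,4,6,1]
Step 8: ref 3 → HIT, frames=[3,4,6,1]
Step 9: ref 2 → FAULT (evict 4), frames=[3,2,6,1]
Step 10: ref 3 → HIT, frames=[3,2,6,1]
Step 11: ref 1 → HIT, frames=[3,2,6,1]
Step 12: ref 5 → FAULT (evict 6), frames=[3,2,5,1]
Total faults: 7

Answer: 7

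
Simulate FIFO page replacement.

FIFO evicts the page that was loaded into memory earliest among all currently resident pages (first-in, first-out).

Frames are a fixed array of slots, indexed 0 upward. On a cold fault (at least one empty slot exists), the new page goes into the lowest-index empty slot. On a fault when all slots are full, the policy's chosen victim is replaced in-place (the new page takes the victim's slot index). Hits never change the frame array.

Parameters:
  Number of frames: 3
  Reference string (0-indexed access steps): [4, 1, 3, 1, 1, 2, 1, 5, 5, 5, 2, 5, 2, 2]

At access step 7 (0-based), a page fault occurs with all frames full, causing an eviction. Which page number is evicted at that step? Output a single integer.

Answer: 1

Derivation:
Step 0: ref 4 -> FAULT, frames=[4,-,-]
Step 1: ref 1 -> FAULT, frames=[4,1,-]
Step 2: ref 3 -> FAULT, frames=[4,1,3]
Step 3: ref 1 -> HIT, frames=[4,1,3]
Step 4: ref 1 -> HIT, frames=[4,1,3]
Step 5: ref 2 -> FAULT, evict 4, frames=[2,1,3]
Step 6: ref 1 -> HIT, frames=[2,1,3]
Step 7: ref 5 -> FAULT, evict 1, frames=[2,5,3]
At step 7: evicted page 1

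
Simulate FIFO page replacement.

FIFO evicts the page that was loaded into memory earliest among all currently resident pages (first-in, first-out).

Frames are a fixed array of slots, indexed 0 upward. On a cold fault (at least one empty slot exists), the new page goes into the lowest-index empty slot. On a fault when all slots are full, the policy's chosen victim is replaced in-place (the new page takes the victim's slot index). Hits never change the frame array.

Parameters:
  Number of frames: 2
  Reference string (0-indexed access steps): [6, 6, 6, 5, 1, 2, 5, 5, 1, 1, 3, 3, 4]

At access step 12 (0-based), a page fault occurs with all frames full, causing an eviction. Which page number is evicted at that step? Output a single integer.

Step 0: ref 6 -> FAULT, frames=[6,-]
Step 1: ref 6 -> HIT, frames=[6,-]
Step 2: ref 6 -> HIT, frames=[6,-]
Step 3: ref 5 -> FAULT, frames=[6,5]
Step 4: ref 1 -> FAULT, evict 6, frames=[1,5]
Step 5: ref 2 -> FAULT, evict 5, frames=[1,2]
Step 6: ref 5 -> FAULT, evict 1, frames=[5,2]
Step 7: ref 5 -> HIT, frames=[5,2]
Step 8: ref 1 -> FAULT, evict 2, frames=[5,1]
Step 9: ref 1 -> HIT, frames=[5,1]
Step 10: ref 3 -> FAULT, evict 5, frames=[3,1]
Step 11: ref 3 -> HIT, frames=[3,1]
Step 12: ref 4 -> FAULT, evict 1, frames=[3,4]
At step 12: evicted page 1

Answer: 1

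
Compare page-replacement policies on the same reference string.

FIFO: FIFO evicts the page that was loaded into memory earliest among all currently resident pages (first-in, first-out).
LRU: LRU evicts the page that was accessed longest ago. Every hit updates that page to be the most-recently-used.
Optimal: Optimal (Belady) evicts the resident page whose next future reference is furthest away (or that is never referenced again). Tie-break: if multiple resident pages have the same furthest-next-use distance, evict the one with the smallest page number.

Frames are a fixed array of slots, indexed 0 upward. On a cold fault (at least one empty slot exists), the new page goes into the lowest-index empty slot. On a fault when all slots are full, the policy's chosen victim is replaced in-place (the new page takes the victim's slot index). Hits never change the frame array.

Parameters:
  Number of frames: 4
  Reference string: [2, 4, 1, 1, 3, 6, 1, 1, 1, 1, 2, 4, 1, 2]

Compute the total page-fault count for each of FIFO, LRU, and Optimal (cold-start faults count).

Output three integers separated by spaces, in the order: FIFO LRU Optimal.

Answer: 8 7 5

Derivation:
--- FIFO ---
  step 0: ref 2 -> FAULT, frames=[2,-,-,-] (faults so far: 1)
  step 1: ref 4 -> FAULT, frames=[2,4,-,-] (faults so far: 2)
  step 2: ref 1 -> FAULT, frames=[2,4,1,-] (faults so far: 3)
  step 3: ref 1 -> HIT, frames=[2,4,1,-] (faults so far: 3)
  step 4: ref 3 -> FAULT, frames=[2,4,1,3] (faults so far: 4)
  step 5: ref 6 -> FAULT, evict 2, frames=[6,4,1,3] (faults so far: 5)
  step 6: ref 1 -> HIT, frames=[6,4,1,3] (faults so far: 5)
  step 7: ref 1 -> HIT, frames=[6,4,1,3] (faults so far: 5)
  step 8: ref 1 -> HIT, frames=[6,4,1,3] (faults so far: 5)
  step 9: ref 1 -> HIT, frames=[6,4,1,3] (faults so far: 5)
  step 10: ref 2 -> FAULT, evict 4, frames=[6,2,1,3] (faults so far: 6)
  step 11: ref 4 -> FAULT, evict 1, frames=[6,2,4,3] (faults so far: 7)
  step 12: ref 1 -> FAULT, evict 3, frames=[6,2,4,1] (faults so far: 8)
  step 13: ref 2 -> HIT, frames=[6,2,4,1] (faults so far: 8)
  FIFO total faults: 8
--- LRU ---
  step 0: ref 2 -> FAULT, frames=[2,-,-,-] (faults so far: 1)
  step 1: ref 4 -> FAULT, frames=[2,4,-,-] (faults so far: 2)
  step 2: ref 1 -> FAULT, frames=[2,4,1,-] (faults so far: 3)
  step 3: ref 1 -> HIT, frames=[2,4,1,-] (faults so far: 3)
  step 4: ref 3 -> FAULT, frames=[2,4,1,3] (faults so far: 4)
  step 5: ref 6 -> FAULT, evict 2, frames=[6,4,1,3] (faults so far: 5)
  step 6: ref 1 -> HIT, frames=[6,4,1,3] (faults so far: 5)
  step 7: ref 1 -> HIT, frames=[6,4,1,3] (faults so far: 5)
  step 8: ref 1 -> HIT, frames=[6,4,1,3] (faults so far: 5)
  step 9: ref 1 -> HIT, frames=[6,4,1,3] (faults so far: 5)
  step 10: ref 2 -> FAULT, evict 4, frames=[6,2,1,3] (faults so far: 6)
  step 11: ref 4 -> FAULT, evict 3, frames=[6,2,1,4] (faults so far: 7)
  step 12: ref 1 -> HIT, frames=[6,2,1,4] (faults so far: 7)
  step 13: ref 2 -> HIT, frames=[6,2,1,4] (faults so far: 7)
  LRU total faults: 7
--- Optimal ---
  step 0: ref 2 -> FAULT, frames=[2,-,-,-] (faults so far: 1)
  step 1: ref 4 -> FAULT, frames=[2,4,-,-] (faults so far: 2)
  step 2: ref 1 -> FAULT, frames=[2,4,1,-] (faults so far: 3)
  step 3: ref 1 -> HIT, frames=[2,4,1,-] (faults so far: 3)
  step 4: ref 3 -> FAULT, frames=[2,4,1,3] (faults so far: 4)
  step 5: ref 6 -> FAULT, evict 3, frames=[2,4,1,6] (faults so far: 5)
  step 6: ref 1 -> HIT, frames=[2,4,1,6] (faults so far: 5)
  step 7: ref 1 -> HIT, frames=[2,4,1,6] (faults so far: 5)
  step 8: ref 1 -> HIT, frames=[2,4,1,6] (faults so far: 5)
  step 9: ref 1 -> HIT, frames=[2,4,1,6] (faults so far: 5)
  step 10: ref 2 -> HIT, frames=[2,4,1,6] (faults so far: 5)
  step 11: ref 4 -> HIT, frames=[2,4,1,6] (faults so far: 5)
  step 12: ref 1 -> HIT, frames=[2,4,1,6] (faults so far: 5)
  step 13: ref 2 -> HIT, frames=[2,4,1,6] (faults so far: 5)
  Optimal total faults: 5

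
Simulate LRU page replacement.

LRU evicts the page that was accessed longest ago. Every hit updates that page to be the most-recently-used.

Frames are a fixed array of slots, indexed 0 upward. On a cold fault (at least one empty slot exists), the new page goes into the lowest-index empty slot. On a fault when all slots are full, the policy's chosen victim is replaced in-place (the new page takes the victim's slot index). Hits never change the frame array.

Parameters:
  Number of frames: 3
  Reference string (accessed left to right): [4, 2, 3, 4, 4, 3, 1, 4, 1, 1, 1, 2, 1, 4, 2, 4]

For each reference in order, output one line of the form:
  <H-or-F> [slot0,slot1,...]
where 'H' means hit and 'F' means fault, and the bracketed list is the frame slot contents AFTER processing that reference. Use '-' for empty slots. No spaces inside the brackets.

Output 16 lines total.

F [4,-,-]
F [4,2,-]
F [4,2,3]
H [4,2,3]
H [4,2,3]
H [4,2,3]
F [4,1,3]
H [4,1,3]
H [4,1,3]
H [4,1,3]
H [4,1,3]
F [4,1,2]
H [4,1,2]
H [4,1,2]
H [4,1,2]
H [4,1,2]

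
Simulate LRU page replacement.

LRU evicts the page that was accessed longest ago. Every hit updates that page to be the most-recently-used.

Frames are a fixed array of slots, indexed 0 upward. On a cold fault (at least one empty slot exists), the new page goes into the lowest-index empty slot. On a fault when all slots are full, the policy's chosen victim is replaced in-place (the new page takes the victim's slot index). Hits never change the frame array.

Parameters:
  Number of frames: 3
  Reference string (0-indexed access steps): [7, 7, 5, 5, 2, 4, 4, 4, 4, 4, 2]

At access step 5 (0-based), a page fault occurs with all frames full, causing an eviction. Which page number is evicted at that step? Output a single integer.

Answer: 7

Derivation:
Step 0: ref 7 -> FAULT, frames=[7,-,-]
Step 1: ref 7 -> HIT, frames=[7,-,-]
Step 2: ref 5 -> FAULT, frames=[7,5,-]
Step 3: ref 5 -> HIT, frames=[7,5,-]
Step 4: ref 2 -> FAULT, frames=[7,5,2]
Step 5: ref 4 -> FAULT, evict 7, frames=[4,5,2]
At step 5: evicted page 7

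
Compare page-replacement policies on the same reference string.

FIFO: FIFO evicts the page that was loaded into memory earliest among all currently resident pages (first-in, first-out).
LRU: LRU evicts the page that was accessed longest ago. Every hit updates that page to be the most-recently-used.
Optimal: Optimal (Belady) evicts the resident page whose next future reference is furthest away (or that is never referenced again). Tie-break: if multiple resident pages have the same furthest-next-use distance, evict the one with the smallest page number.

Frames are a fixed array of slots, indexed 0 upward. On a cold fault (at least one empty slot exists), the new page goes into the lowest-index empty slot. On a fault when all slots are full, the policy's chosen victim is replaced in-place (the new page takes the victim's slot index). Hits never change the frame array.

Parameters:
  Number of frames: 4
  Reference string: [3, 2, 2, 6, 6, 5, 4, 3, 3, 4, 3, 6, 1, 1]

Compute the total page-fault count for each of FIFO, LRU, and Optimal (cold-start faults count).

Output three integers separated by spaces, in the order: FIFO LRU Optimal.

Answer: 7 7 6

Derivation:
--- FIFO ---
  step 0: ref 3 -> FAULT, frames=[3,-,-,-] (faults so far: 1)
  step 1: ref 2 -> FAULT, frames=[3,2,-,-] (faults so far: 2)
  step 2: ref 2 -> HIT, frames=[3,2,-,-] (faults so far: 2)
  step 3: ref 6 -> FAULT, frames=[3,2,6,-] (faults so far: 3)
  step 4: ref 6 -> HIT, frames=[3,2,6,-] (faults so far: 3)
  step 5: ref 5 -> FAULT, frames=[3,2,6,5] (faults so far: 4)
  step 6: ref 4 -> FAULT, evict 3, frames=[4,2,6,5] (faults so far: 5)
  step 7: ref 3 -> FAULT, evict 2, frames=[4,3,6,5] (faults so far: 6)
  step 8: ref 3 -> HIT, frames=[4,3,6,5] (faults so far: 6)
  step 9: ref 4 -> HIT, frames=[4,3,6,5] (faults so far: 6)
  step 10: ref 3 -> HIT, frames=[4,3,6,5] (faults so far: 6)
  step 11: ref 6 -> HIT, frames=[4,3,6,5] (faults so far: 6)
  step 12: ref 1 -> FAULT, evict 6, frames=[4,3,1,5] (faults so far: 7)
  step 13: ref 1 -> HIT, frames=[4,3,1,5] (faults so far: 7)
  FIFO total faults: 7
--- LRU ---
  step 0: ref 3 -> FAULT, frames=[3,-,-,-] (faults so far: 1)
  step 1: ref 2 -> FAULT, frames=[3,2,-,-] (faults so far: 2)
  step 2: ref 2 -> HIT, frames=[3,2,-,-] (faults so far: 2)
  step 3: ref 6 -> FAULT, frames=[3,2,6,-] (faults so far: 3)
  step 4: ref 6 -> HIT, frames=[3,2,6,-] (faults so far: 3)
  step 5: ref 5 -> FAULT, frames=[3,2,6,5] (faults so far: 4)
  step 6: ref 4 -> FAULT, evict 3, frames=[4,2,6,5] (faults so far: 5)
  step 7: ref 3 -> FAULT, evict 2, frames=[4,3,6,5] (faults so far: 6)
  step 8: ref 3 -> HIT, frames=[4,3,6,5] (faults so far: 6)
  step 9: ref 4 -> HIT, frames=[4,3,6,5] (faults so far: 6)
  step 10: ref 3 -> HIT, frames=[4,3,6,5] (faults so far: 6)
  step 11: ref 6 -> HIT, frames=[4,3,6,5] (faults so far: 6)
  step 12: ref 1 -> FAULT, evict 5, frames=[4,3,6,1] (faults so far: 7)
  step 13: ref 1 -> HIT, frames=[4,3,6,1] (faults so far: 7)
  LRU total faults: 7
--- Optimal ---
  step 0: ref 3 -> FAULT, frames=[3,-,-,-] (faults so far: 1)
  step 1: ref 2 -> FAULT, frames=[3,2,-,-] (faults so far: 2)
  step 2: ref 2 -> HIT, frames=[3,2,-,-] (faults so far: 2)
  step 3: ref 6 -> FAULT, frames=[3,2,6,-] (faults so far: 3)
  step 4: ref 6 -> HIT, frames=[3,2,6,-] (faults so far: 3)
  step 5: ref 5 -> FAULT, frames=[3,2,6,5] (faults so far: 4)
  step 6: ref 4 -> FAULT, evict 2, frames=[3,4,6,5] (faults so far: 5)
  step 7: ref 3 -> HIT, frames=[3,4,6,5] (faults so far: 5)
  step 8: ref 3 -> HIT, frames=[3,4,6,5] (faults so far: 5)
  step 9: ref 4 -> HIT, frames=[3,4,6,5] (faults so far: 5)
  step 10: ref 3 -> HIT, frames=[3,4,6,5] (faults so far: 5)
  step 11: ref 6 -> HIT, frames=[3,4,6,5] (faults so far: 5)
  step 12: ref 1 -> FAULT, evict 3, frames=[1,4,6,5] (faults so far: 6)
  step 13: ref 1 -> HIT, frames=[1,4,6,5] (faults so far: 6)
  Optimal total faults: 6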